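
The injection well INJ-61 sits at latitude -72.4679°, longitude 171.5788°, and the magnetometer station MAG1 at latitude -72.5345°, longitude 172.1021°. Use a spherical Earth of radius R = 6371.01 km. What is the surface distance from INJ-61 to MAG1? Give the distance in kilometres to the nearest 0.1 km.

Δφ = -0.0666°,  Δλ = 0.5233°
a = sin²(Δφ/2) + cos φ₁ cos φ₂ sin²(Δλ/2) = 0.000002
c = 2·arcsin(√a) = 0.002982 rad = 0.1709°
d = R·c = 6371.01 × 0.002982 = 19.0 km

19.0 km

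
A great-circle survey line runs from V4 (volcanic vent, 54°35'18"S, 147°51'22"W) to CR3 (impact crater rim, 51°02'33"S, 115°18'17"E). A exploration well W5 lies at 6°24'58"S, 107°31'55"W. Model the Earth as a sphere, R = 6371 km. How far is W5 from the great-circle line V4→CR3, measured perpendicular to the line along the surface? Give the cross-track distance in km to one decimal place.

126.7 km

V4: φ = -54.58833°, λ = -147.85611°
CR3: φ = -51.04250°, λ = +115.30472°
W5: φ = -6.41611°, λ = -107.53194°
δ₁₃ = central angle V4→W5 = 1.012105 rad  (haversine)
θ₁₃ = bearing V4→W5 = 49.321°,  θ₁₂ = bearing V4→CR3 = 230.664°
dₓₜ = R·arcsin(sin δ₁₃ · sin(θ₁₃ − θ₁₂)) = 6371·arcsin(0.84795·sin(-181.344°)) = 126.702 km
|dₓₜ| = 126.702 km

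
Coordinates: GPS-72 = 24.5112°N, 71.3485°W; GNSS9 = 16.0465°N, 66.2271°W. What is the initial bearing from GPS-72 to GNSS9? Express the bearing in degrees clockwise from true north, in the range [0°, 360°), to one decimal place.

149.5°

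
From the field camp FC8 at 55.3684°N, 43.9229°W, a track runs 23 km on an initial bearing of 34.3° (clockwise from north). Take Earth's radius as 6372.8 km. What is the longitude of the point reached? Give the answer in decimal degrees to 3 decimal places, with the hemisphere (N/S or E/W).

δ = d/R = 23/6372.8 = 0.003609 rad
φ₂ = arcsin(sin φ₁ cos δ + cos φ₁ sin δ cos θ)
   = arcsin(0.82282·0.99999 + 0.56830·0.00361·0.82610) = 55.53905°
λ₂ = λ₁ + atan2(sin θ sin δ cos φ₁, cos δ − sin φ₁ sin φ₂) = -43.71696°

43.717°W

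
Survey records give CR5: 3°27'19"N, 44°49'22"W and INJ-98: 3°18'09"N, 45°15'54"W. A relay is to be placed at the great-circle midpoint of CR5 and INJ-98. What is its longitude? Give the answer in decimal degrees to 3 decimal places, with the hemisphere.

CR5: φ = +3.45528°, λ = -44.82278°
INJ-98: φ = +3.30250°, λ = -45.26500°
Bx = cos φ₂ cos Δλ = 0.998310,  By = cos φ₂ sin Δλ = -0.007705
φₘ = atan2(sin φ₁ + sin φ₂, √((cos φ₁ + Bx)² + By²)) = 3.37891°
λₘ = λ₁ + atan2(By, cos φ₁ + Bx) = -45.04391°

45.044°W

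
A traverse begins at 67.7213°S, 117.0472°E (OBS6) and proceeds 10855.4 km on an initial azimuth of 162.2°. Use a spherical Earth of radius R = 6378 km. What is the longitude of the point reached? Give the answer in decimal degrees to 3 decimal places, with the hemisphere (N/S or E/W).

81.129°W

δ = d/R = 10855.4/6378 = 1.702007 rad
φ₂ = arcsin(sin φ₁ cos δ + cos φ₁ sin δ cos θ)
   = arcsin(-0.92535·-0.13083 + 0.37911·0.99140·-0.95213) = -13.69736°
λ₂ = λ₁ + atan2(sin θ sin δ cos φ₁, cos δ − sin φ₁ sin φ₂) = -81.12893°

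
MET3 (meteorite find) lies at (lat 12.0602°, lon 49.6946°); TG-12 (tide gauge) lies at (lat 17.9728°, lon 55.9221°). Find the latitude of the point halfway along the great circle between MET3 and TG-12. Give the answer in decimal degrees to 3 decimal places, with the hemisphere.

15.038°N

Bx = cos φ₂ cos Δλ = 0.945590,  By = cos φ₂ sin Δλ = 0.103183
φₘ = atan2(sin φ₁ + sin φ₂, √((cos φ₁ + Bx)² + By²)) = 15.03769°
λₘ = λ₁ + atan2(By, cos φ₁ + Bx) = 52.76517°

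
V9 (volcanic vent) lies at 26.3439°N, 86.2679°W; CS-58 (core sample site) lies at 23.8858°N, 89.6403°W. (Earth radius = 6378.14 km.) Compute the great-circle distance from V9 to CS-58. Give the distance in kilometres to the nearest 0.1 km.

436.3 km

Δφ = -2.4581°,  Δλ = -3.3724°
a = sin²(Δφ/2) + cos φ₁ cos φ₂ sin²(Δλ/2) = 0.001170
c = 2·arcsin(√a) = 0.068411 rad = 3.9197°
d = R·c = 6378.14 × 0.068411 = 436.3 km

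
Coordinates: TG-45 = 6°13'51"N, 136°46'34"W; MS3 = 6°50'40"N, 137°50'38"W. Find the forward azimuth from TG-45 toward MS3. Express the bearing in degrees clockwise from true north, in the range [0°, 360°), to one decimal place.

TG-45: φ = +6.23083°, λ = -136.77611°
MS3: φ = +6.84444°, λ = -137.84389°
Δλ = -1.0678°
y = sin Δλ · cos φ₂ = -0.018502
x = cos φ₁ sin φ₂ − sin φ₁ cos φ₂ cos Δλ = 0.010728
θ = atan2(y, x) = -59.8940° → 300.1060° (mod 360°)

300.1°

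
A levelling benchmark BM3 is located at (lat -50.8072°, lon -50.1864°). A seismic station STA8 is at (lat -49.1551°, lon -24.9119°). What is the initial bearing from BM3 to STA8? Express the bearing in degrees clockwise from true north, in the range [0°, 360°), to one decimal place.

94.0°

Δλ = 25.2745°
y = sin Δλ · cos φ₂ = 0.279235
x = cos φ₁ sin φ₂ − sin φ₁ cos φ₂ cos Δλ = -0.019691
θ = atan2(y, x) = 94.0338° → 94.0338° (mod 360°)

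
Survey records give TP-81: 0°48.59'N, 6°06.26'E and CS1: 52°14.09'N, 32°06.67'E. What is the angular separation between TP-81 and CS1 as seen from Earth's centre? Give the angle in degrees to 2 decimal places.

TP-81: φ = +0.80983°, λ = +6.10433°
CS1: φ = +52.23483°, λ = +32.11117°
Δφ = 51.4250°,  Δλ = 26.0068°
a = sin²(Δφ/2) + cos φ₁ cos φ₂ sin²(Δλ/2) = 0.219234
c = 2·arcsin(√a) = 0.974561 rad = 55.8382°

55.84°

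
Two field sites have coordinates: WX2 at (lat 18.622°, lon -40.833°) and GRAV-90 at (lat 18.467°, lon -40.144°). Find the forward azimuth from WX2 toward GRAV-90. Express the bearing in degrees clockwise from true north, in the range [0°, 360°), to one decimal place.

Δλ = 0.6890°
y = sin Δλ · cos φ₂ = 0.011406
x = cos φ₁ sin φ₂ − sin φ₁ cos φ₂ cos Δλ = -0.002683
θ = atan2(y, x) = 103.2388° → 103.2388° (mod 360°)

103.2°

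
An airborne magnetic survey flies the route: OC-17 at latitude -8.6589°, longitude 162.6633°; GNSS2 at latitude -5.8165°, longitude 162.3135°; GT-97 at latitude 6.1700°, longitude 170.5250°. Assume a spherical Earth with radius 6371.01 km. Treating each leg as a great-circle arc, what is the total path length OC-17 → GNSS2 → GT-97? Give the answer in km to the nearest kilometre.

1933 km

OC-17→GNSS2: c = 0.049977 rad, d = 318.41 km
GNSS2→GT-97: c = 0.253438 rad, d = 1614.66 km
Total = 318.41 + 1614.66 = 1933.07 km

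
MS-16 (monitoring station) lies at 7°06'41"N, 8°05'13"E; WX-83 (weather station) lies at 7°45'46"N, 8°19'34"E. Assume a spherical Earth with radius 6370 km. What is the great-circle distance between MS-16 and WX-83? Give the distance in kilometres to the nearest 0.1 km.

MS-16: φ = +7.11139°, λ = +8.08694°
WX-83: φ = +7.76278°, λ = +8.32611°
Δφ = 0.6514°,  Δλ = 0.2392°
a = sin²(Δφ/2) + cos φ₁ cos φ₂ sin²(Δλ/2) = 0.000037
c = 2·arcsin(√a) = 0.012099 rad = 0.6932°
d = R·c = 6370 × 0.012099 = 77.1 km

77.1 km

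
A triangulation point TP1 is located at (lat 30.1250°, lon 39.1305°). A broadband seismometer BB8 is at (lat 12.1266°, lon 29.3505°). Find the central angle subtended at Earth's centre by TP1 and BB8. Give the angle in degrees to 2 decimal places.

Δφ = -17.9984°,  Δλ = -9.7800°
a = sin²(Δφ/2) + cos φ₁ cos φ₂ sin²(Δλ/2) = 0.030612
c = 2·arcsin(√a) = 0.351737 rad = 20.1530°

20.15°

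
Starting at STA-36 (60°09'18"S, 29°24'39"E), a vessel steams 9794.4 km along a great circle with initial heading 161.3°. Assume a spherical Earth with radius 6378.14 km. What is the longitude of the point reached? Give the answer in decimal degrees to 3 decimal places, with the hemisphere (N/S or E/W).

STA-36: φ = -60.15500°, λ = +29.41083°
δ = d/R = 9794.4/6378.14 = 1.535620 rad
φ₂ = arcsin(sin φ₁ cos δ + cos φ₁ sin δ cos θ)
   = arcsin(-0.86737·0.03517 + 0.49766·0.99938·-0.94721) = -30.10574°
λ₂ = λ₁ + atan2(sin θ sin δ cos φ₁, cos δ − sin φ₁ sin φ₂) = -172.32811°

172.328°W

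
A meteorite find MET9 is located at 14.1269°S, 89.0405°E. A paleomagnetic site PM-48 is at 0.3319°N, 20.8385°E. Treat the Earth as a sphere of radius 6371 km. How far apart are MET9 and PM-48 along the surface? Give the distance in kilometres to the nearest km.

Δφ = 14.4588°,  Δλ = -68.2020°
a = sin²(Δφ/2) + cos φ₁ cos φ₂ sin²(Δλ/2) = 0.320657
c = 2·arcsin(√a) = 1.203937 rad = 68.9805°
d = R·c = 6371 × 1.203937 = 7670.3 km

7670 km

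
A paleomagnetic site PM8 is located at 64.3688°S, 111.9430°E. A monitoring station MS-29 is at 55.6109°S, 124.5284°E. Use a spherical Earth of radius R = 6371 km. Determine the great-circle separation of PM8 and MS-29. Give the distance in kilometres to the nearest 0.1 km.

Δφ = 8.7579°,  Δλ = 12.5854°
a = sin²(Δφ/2) + cos φ₁ cos φ₂ sin²(Δλ/2) = 0.008765
c = 2·arcsin(√a) = 0.187518 rad = 10.7440°
d = R·c = 6371 × 0.187518 = 1194.7 km

1194.7 km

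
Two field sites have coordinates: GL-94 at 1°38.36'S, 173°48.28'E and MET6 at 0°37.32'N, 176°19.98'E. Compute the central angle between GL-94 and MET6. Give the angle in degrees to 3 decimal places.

GL-94: φ = -1.63933°, λ = +173.80467°
MET6: φ = +0.62200°, λ = +176.33300°
Δφ = 2.2613°,  Δλ = 2.5283°
a = sin²(Δφ/2) + cos φ₁ cos φ₂ sin²(Δλ/2) = 0.000876
c = 2·arcsin(√a) = 0.059199 rad = 3.3919°

3.392°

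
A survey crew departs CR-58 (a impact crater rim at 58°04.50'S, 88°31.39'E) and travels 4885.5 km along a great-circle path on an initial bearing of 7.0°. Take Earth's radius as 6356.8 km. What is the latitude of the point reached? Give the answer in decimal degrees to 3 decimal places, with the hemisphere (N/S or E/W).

CR-58: φ = -58.07500°, λ = +88.52317°
δ = d/R = 4885.5/6356.8 = 0.768547 rad
φ₂ = arcsin(sin φ₁ cos δ + cos φ₁ sin δ cos θ)
   = arcsin(-0.84874·0.71892 + 0.52881·0.69509·0.99255) = -14.20237°
λ₂ = λ₁ + atan2(sin θ sin δ cos φ₁, cos δ − sin φ₁ sin φ₂) = 93.53613°

14.202°S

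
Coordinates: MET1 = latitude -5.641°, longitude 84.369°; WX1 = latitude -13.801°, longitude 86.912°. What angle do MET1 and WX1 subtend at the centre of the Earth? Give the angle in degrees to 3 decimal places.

8.536°

Δφ = -8.1600°,  Δλ = 2.5430°
a = sin²(Δφ/2) + cos φ₁ cos φ₂ sin²(Δλ/2) = 0.005538
c = 2·arcsin(√a) = 0.148974 rad = 8.5356°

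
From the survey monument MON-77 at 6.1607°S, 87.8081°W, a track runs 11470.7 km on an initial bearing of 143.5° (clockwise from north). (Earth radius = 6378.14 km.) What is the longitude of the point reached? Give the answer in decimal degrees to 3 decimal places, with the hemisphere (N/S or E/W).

δ = d/R = 11470.7/6378.14 = 1.798440 rad
φ₂ = arcsin(sin φ₁ cos δ + cos φ₁ sin δ cos θ)
   = arcsin(-0.10732·-0.22568 + 0.99422·0.97420·-0.80386) = -48.97086°
λ₂ = λ₁ + atan2(sin θ sin δ cos φ₁, cos δ − sin φ₁ sin φ₂) = 30.21562°

30.216°E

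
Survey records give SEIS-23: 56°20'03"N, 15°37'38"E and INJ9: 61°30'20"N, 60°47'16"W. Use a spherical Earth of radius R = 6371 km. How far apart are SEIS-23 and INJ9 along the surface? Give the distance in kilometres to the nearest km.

SEIS-23: φ = +56.33417°, λ = +15.62722°
INJ9: φ = +61.50556°, λ = -60.78778°
Δφ = 5.1714°,  Δλ = -76.4150°
a = sin²(Δφ/2) + cos φ₁ cos φ₂ sin²(Δλ/2) = 0.103208
c = 2·arcsin(√a) = 0.654119 rad = 37.4783°
d = R·c = 6371 × 0.654119 = 4167.4 km

4167 km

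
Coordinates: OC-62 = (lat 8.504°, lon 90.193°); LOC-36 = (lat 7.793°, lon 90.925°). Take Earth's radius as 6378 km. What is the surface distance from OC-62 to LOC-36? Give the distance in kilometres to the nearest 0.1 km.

Δφ = -0.7110°,  Δλ = 0.7320°
a = sin²(Δφ/2) + cos φ₁ cos φ₂ sin²(Δλ/2) = 0.000078
c = 2·arcsin(√a) = 0.017718 rad = 1.0152°
d = R·c = 6378 × 0.017718 = 113.0 km

113.0 km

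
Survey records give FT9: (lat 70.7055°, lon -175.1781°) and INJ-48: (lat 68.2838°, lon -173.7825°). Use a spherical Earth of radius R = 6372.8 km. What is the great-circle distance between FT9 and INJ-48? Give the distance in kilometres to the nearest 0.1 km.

Δφ = -2.4217°,  Δλ = 1.3956°
a = sin²(Δφ/2) + cos φ₁ cos φ₂ sin²(Δλ/2) = 0.000465
c = 2·arcsin(√a) = 0.043116 rad = 2.4704°
d = R·c = 6372.8 × 0.043116 = 274.8 km

274.8 km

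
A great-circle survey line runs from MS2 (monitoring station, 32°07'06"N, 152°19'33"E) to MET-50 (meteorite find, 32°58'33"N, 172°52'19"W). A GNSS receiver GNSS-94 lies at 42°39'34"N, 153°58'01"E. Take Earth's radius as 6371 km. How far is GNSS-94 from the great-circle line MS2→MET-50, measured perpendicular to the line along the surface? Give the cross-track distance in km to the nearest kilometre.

1124 km

MS2: φ = +32.11833°, λ = +152.32583°
MET-50: φ = +32.97583°, λ = -172.87194°
GNSS-94: φ = +42.65944°, λ = +153.96694°
δ₁₃ = central angle MS2→GNSS-94 = 0.185368 rad  (haversine)
θ₁₃ = bearing MS2→GNSS-94 = 6.561°,  θ₁₂ = bearing MS2→MET-50 = 78.807°
dₓₜ = R·arcsin(sin δ₁₃ · sin(θ₁₃ − θ₁₂)) = 6371·arcsin(0.18431·sin(-72.245°)) = -1124.126 km
|dₓₜ| = 1124.126 km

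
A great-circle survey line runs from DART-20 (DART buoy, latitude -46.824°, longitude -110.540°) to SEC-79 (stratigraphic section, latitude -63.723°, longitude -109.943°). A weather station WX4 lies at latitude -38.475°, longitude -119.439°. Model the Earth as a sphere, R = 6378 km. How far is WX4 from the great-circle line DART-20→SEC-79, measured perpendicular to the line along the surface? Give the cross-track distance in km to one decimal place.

760.1 km

δ₁₃ = central angle DART-20→WX4 = 0.184905 rad  (haversine)
θ₁₃ = bearing DART-20→WX4 = 318.798°,  θ₁₂ = bearing DART-20→SEC-79 = 179.091°
dₓₜ = R·arcsin(sin δ₁₃ · sin(θ₁₃ − θ₁₂)) = 6378·arcsin(0.18385·sin(139.707°)) = 760.118 km
|dₓₜ| = 760.118 km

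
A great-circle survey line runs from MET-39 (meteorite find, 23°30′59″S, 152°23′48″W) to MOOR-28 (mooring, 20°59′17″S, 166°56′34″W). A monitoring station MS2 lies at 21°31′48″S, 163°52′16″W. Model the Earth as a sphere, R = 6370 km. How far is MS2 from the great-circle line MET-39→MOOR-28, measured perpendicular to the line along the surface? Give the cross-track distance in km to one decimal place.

11.7 km

MET-39: φ = -23.51639°, λ = -152.39667°
MOOR-28: φ = -20.98806°, λ = -166.94278°
MS2: φ = -21.53000°, λ = -163.87111°
δ₁₃ = central angle MET-39→MS2 = 0.188153 rad  (haversine)
θ₁₃ = bearing MET-39→MS2 = 278.375°,  θ₁₂ = bearing MET-39→MOOR-28 = 277.812°
dₓₜ = R·arcsin(sin δ₁₃ · sin(θ₁₃ − θ₁₂)) = 6370·arcsin(0.18705·sin(0.563°)) = 11.709 km
|dₓₜ| = 11.709 km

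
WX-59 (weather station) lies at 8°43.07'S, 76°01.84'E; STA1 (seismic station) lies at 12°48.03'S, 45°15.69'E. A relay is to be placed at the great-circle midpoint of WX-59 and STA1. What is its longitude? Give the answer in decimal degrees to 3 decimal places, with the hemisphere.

WX-59: φ = -8.71783°, λ = +76.03067°
STA1: φ = -12.80050°, λ = +45.26150°
Bx = cos φ₂ cos Δλ = 0.837881,  By = cos φ₂ sin Δλ = -0.498866
φₘ = atan2(sin φ₁ + sin φ₂, √((cos φ₁ + Bx)² + By²)) = -11.14917°
λₘ = λ₁ + atan2(By, cos φ₁ + Bx) = 60.75286°

60.753°E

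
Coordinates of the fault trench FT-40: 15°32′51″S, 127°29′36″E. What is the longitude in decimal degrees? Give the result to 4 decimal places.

127° + 29′/60 + 36″/3600 = 127 + 0.48333 + 0.01000 = 127.4933°

127.4933°E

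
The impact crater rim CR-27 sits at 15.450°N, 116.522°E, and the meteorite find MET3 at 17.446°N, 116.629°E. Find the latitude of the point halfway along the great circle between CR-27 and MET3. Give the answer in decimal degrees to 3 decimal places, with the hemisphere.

Bx = cos φ₂ cos Δλ = 0.953998,  By = cos φ₂ sin Δλ = 0.001782
φₘ = atan2(sin φ₁ + sin φ₂, √((cos φ₁ + Bx)² + By²)) = 16.44801°
λₘ = λ₁ + atan2(By, cos φ₁ + Bx) = 116.57522°

16.448°N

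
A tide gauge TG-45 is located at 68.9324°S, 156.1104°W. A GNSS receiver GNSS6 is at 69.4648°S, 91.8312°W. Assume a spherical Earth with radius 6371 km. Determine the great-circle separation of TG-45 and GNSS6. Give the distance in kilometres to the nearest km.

2422 km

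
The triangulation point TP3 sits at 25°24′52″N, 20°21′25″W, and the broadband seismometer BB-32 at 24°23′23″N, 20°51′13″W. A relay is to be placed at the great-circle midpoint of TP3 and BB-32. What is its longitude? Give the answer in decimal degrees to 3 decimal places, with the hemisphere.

TP3: φ = +25.41444°, λ = -20.35694°
BB-32: φ = +24.38972°, λ = -20.85361°
Bx = cos φ₂ cos Δλ = 0.910724,  By = cos φ₂ sin Δλ = -0.007895
φₘ = atan2(sin φ₁ + sin φ₂, √((cos φ₁ + Bx)² + By²)) = 24.90229°
λₘ = λ₁ + atan2(By, cos φ₁ + Bx) = -20.60631°

20.606°W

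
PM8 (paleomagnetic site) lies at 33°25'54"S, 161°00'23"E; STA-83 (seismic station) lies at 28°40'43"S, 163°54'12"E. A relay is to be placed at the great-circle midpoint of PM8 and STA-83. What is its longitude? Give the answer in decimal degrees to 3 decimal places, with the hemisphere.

PM8: φ = -33.43167°, λ = +161.00639°
STA-83: φ = -28.67861°, λ = +163.90333°
Bx = cos φ₂ cos Δλ = 0.876204,  By = cos φ₂ sin Δλ = 0.044340
φₘ = atan2(sin φ₁ + sin φ₂, √((cos φ₁ + Bx)² + By²)) = -31.06323°
λₘ = λ₁ + atan2(By, cos φ₁ + Bx) = 162.49107°

162.491°E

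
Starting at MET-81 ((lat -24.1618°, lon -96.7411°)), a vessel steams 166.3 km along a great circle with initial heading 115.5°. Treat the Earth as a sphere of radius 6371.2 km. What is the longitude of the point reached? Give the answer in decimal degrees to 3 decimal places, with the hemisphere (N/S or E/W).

95.254°W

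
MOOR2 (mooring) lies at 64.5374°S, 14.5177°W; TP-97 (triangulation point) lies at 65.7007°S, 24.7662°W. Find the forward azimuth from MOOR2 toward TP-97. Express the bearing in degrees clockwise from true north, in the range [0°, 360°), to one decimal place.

250.3°

Δλ = -10.2485°
y = sin Δλ · cos φ₂ = -0.073214
x = cos φ₁ sin φ₂ − sin φ₁ cos φ₂ cos Δλ = -0.026230
θ = atan2(y, x) = -109.7107° → 250.2893° (mod 360°)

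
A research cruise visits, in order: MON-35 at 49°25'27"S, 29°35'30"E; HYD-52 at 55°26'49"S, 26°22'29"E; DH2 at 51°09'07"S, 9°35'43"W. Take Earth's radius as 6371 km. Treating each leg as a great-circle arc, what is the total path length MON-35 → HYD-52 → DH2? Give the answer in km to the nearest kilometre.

MON-35: φ = -49.42417°, λ = +29.59167°
HYD-52: φ = -55.44694°, λ = +26.37472°
DH2: φ = -51.15194°, λ = -9.59528°
MON-35→HYD-52: c = 0.110520 rad, d = 704.12 km
HYD-52→DH2: c = 0.378129 rad, d = 2409.06 km
Total = 704.12 + 2409.06 = 3113.18 km

3113 km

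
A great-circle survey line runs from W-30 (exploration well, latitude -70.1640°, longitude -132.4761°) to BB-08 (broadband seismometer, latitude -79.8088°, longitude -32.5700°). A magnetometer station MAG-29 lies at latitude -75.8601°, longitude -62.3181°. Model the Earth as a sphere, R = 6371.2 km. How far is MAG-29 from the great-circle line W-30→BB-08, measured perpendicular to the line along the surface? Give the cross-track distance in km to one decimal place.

627.6 km

δ₁₃ = central angle W-30→MAG-29 = 0.347273 rad  (haversine)
θ₁₃ = bearing W-30→MAG-29 = 137.532°,  θ₁₂ = bearing W-30→BB-08 = 154.328°
dₓₜ = R·arcsin(sin δ₁₃ · sin(θ₁₃ − θ₁₂)) = 6371.2·arcsin(0.34033·sin(-16.796°)) = -627.583 km
|dₓₜ| = 627.583 km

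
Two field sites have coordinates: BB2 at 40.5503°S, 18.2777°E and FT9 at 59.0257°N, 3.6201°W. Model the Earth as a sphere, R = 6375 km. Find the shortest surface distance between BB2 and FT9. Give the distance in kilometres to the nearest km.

Δφ = 99.5760°,  Δλ = -21.8978°
a = sin²(Δφ/2) + cos φ₁ cos φ₂ sin²(Δλ/2) = 0.597285
c = 2·arcsin(√a) = 1.766615 rad = 101.2196°
d = R·c = 6375 × 1.766615 = 11262.2 km

11262 km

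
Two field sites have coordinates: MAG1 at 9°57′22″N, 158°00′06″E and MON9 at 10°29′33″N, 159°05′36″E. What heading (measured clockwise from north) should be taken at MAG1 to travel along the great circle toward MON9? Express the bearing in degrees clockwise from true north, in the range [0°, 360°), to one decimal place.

63.4°

MAG1: φ = +9.95611°, λ = +158.00167°
MON9: φ = +10.49250°, λ = +159.09333°
Δλ = 1.0917°
y = sin Δλ · cos φ₂ = 0.018733
x = cos φ₁ sin φ₂ − sin φ₁ cos φ₂ cos Δλ = 0.009392
θ = atan2(y, x) = 63.3720° → 63.3720° (mod 360°)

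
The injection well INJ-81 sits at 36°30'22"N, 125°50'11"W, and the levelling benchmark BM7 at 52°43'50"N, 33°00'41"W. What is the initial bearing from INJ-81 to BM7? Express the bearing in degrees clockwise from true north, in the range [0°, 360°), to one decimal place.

INJ-81: φ = +36.50611°, λ = -125.83639°
BM7: φ = +52.73056°, λ = -33.01139°
Δλ = 92.8250°
y = sin Δλ · cos φ₂ = 0.604828
x = cos φ₁ sin φ₂ − sin φ₁ cos φ₂ cos Δλ = 0.657411
θ = atan2(y, x) = 42.6145° → 42.6145° (mod 360°)

42.6°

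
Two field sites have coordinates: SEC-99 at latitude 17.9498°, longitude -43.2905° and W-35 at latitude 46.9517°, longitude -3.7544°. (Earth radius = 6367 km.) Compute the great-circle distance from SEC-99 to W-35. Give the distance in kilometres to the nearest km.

4828 km

Δφ = 29.0019°,  Δλ = 39.5361°
a = sin²(Δφ/2) + cos φ₁ cos φ₂ sin²(Δλ/2) = 0.136981
c = 2·arcsin(√a) = 0.758253 rad = 43.4447°
d = R·c = 6367 × 0.758253 = 4827.8 km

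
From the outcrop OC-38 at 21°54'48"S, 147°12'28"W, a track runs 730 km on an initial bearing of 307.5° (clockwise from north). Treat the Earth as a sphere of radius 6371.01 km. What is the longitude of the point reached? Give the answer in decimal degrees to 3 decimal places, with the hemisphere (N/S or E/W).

152.675°W

OC-38: φ = -21.91333°, λ = -147.20778°
δ = d/R = 730/6371.01 = 0.114582 rad
φ₂ = arcsin(sin φ₁ cos δ + cos φ₁ sin δ cos θ)
   = arcsin(-0.37320·0.99344 + 0.92775·0.11433·0.60876) = -17.82946°
λ₂ = λ₁ + atan2(sin θ sin δ cos φ₁, cos δ − sin φ₁ sin φ₂) = -152.67527°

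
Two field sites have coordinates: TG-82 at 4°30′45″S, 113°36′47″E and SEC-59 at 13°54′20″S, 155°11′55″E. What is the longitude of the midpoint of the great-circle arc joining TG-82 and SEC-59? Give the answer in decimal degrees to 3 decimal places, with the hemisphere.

134.116°E

TG-82: φ = -4.51250°, λ = +113.61306°
SEC-59: φ = -13.90556°, λ = +155.19861°
Bx = cos φ₂ cos Δλ = 0.726045,  By = cos φ₂ sin Δλ = 0.644286
φₘ = atan2(sin φ₁ + sin φ₂, √((cos φ₁ + Bx)² + By²)) = -9.83833°
λₘ = λ₁ + atan2(By, cos φ₁ + Bx) = 134.11606°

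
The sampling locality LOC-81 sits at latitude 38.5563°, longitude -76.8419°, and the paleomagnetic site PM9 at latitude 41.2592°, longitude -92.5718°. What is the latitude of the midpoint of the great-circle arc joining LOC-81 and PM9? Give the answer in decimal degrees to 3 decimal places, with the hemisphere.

40.174°N

Bx = cos φ₂ cos Δλ = 0.723582,  By = cos φ₂ sin Δλ = -0.203797
φₘ = atan2(sin φ₁ + sin φ₂, √((cos φ₁ + Bx)² + By²)) = 40.17435°
λₘ = λ₁ + atan2(By, cos φ₁ + Bx) = -84.55068°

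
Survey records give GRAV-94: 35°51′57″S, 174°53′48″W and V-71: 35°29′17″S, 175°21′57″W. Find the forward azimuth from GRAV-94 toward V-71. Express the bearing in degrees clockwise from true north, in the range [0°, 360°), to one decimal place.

314.6°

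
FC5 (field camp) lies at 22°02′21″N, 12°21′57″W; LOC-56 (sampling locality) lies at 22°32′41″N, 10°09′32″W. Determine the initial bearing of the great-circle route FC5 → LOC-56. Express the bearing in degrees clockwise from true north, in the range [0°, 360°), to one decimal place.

75.7°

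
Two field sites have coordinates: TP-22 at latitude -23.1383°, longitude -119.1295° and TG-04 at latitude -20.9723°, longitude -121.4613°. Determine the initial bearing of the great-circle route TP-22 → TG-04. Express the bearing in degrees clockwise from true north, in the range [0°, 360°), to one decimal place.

Δλ = -2.3318°
y = sin Δλ · cos φ₂ = -0.037991
x = cos φ₁ sin φ₂ − sin φ₁ cos φ₂ cos Δλ = 0.037491
θ = atan2(y, x) = -45.3795° → 314.6205° (mod 360°)

314.6°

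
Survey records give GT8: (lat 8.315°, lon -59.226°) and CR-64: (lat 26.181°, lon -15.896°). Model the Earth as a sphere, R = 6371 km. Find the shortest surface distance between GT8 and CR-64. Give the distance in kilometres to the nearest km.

Δφ = 17.8660°,  Δλ = 43.3300°
a = sin²(Δφ/2) + cos φ₁ cos φ₂ sin²(Δλ/2) = 0.145136
c = 2·arcsin(√a) = 0.781685 rad = 44.7872°
d = R·c = 6371 × 0.781685 = 4980.1 km

4980 km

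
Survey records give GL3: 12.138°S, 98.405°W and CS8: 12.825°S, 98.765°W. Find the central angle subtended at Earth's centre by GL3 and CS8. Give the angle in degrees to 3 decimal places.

0.772°

Δφ = -0.6870°,  Δλ = -0.3600°
a = sin²(Δφ/2) + cos φ₁ cos φ₂ sin²(Δλ/2) = 0.000045
c = 2·arcsin(√a) = 0.013469 rad = 0.7717°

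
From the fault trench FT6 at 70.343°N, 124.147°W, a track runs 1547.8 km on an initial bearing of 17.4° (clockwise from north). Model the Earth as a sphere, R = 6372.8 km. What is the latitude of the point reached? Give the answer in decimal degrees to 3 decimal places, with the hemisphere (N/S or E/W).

82.429°N

δ = d/R = 1547.8/6372.8 = 0.242876 rad
φ₂ = arcsin(sin φ₁ cos δ + cos φ₁ sin δ cos θ)
   = arcsin(0.94172·0.97065 + 0.33639·0.24050·0.95424) = 82.42880°
λ₂ = λ₁ + atan2(sin θ sin δ cos φ₁, cos δ − sin φ₁ sin φ₂) = -91.06544°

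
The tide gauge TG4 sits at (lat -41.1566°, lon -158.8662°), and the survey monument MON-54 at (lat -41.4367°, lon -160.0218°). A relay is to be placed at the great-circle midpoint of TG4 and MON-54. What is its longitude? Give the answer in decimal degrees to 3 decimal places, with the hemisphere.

Bx = cos φ₂ cos Δλ = 0.749535,  By = cos φ₂ sin Δλ = -0.015119
φₘ = atan2(sin φ₁ + sin φ₂, √((cos φ₁ + Bx)² + By²)) = -41.29809°
λₘ = λ₁ + atan2(By, cos φ₁ + Bx) = -159.44276°

159.443°W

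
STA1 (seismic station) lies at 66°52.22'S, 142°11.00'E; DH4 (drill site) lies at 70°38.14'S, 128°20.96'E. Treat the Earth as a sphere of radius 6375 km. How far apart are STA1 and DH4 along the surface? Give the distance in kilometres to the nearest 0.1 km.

695.0 km

STA1: φ = -66.87033°, λ = +142.18333°
DH4: φ = -70.63567°, λ = +128.34933°
Δφ = -3.7653°,  Δλ = -13.8340°
a = sin²(Δφ/2) + cos φ₁ cos φ₂ sin²(Δλ/2) = 0.002968
c = 2·arcsin(√a) = 0.109019 rad = 6.2464°
d = R·c = 6375 × 0.109019 = 695.0 km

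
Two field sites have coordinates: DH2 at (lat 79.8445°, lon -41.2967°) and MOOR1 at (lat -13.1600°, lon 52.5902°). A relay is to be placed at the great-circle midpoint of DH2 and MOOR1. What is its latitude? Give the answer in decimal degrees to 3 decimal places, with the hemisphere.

37.736°N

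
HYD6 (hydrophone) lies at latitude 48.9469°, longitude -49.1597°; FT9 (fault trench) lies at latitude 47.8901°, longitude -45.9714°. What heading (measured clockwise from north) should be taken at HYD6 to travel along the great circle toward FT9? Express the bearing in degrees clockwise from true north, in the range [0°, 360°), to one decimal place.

Δλ = 3.1883°
y = sin Δλ · cos φ₂ = 0.037295
x = cos φ₁ sin φ₂ − sin φ₁ cos φ₂ cos Δλ = -0.017661
θ = atan2(y, x) = 115.3399° → 115.3399° (mod 360°)

115.3°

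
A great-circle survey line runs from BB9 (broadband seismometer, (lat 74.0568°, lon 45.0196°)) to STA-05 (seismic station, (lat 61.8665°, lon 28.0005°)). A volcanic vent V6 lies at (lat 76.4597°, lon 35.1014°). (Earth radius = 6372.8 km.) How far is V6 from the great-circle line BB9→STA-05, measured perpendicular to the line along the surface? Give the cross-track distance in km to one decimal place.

377.5 km

δ₁₃ = central angle BB9→V6 = 0.060680 rad  (haversine)
θ₁₃ = bearing BB9→V6 = 318.318°,  θ₁₂ = bearing BB9→STA-05 = 215.808°
dₓₜ = R·arcsin(sin δ₁₃ · sin(θ₁₃ − θ₁₂)) = 6372.8·arcsin(0.06064·sin(102.511°)) = 377.507 km
|dₓₜ| = 377.507 km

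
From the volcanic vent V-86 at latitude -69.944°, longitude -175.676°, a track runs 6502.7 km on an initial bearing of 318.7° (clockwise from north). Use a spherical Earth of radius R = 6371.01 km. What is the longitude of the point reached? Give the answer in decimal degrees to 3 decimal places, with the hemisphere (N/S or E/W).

148.551°E

δ = d/R = 6502.7/6371.01 = 1.020670 rad
φ₂ = arcsin(sin φ₁ cos δ + cos φ₁ sin δ cos θ)
   = arcsin(-0.93936·0.52279 + 0.34294·0.85246·0.75126) = -15.75153°
λ₂ = λ₁ + atan2(sin θ sin δ cos φ₁, cos δ − sin φ₁ sin φ₂) = 148.55095°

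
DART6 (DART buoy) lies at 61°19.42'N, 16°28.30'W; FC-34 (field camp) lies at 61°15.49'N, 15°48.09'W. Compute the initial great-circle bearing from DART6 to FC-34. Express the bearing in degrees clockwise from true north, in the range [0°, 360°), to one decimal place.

DART6: φ = +61.32367°, λ = -16.47167°
FC-34: φ = +61.25817°, λ = -15.80150°
Δλ = 0.6702°
y = sin Δλ · cos φ₂ = 0.005624
x = cos φ₁ sin φ₂ − sin φ₁ cos φ₂ cos Δλ = -0.001114
θ = atan2(y, x) = 101.2067° → 101.2067° (mod 360°)

101.2°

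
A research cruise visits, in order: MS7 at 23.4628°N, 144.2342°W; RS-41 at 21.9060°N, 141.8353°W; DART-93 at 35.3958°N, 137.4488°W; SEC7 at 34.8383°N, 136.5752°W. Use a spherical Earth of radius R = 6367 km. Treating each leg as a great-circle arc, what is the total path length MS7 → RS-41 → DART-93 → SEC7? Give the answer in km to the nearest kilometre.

1960 km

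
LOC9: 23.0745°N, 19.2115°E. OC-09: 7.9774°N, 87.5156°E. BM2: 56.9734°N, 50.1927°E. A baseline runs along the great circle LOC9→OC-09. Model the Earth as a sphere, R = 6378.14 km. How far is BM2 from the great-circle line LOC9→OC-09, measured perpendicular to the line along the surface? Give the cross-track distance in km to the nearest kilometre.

4048 km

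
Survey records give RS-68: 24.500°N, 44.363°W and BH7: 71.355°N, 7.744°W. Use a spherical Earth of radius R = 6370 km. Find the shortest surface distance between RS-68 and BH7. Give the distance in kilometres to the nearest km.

5694 km

Δφ = 46.8550°,  Δλ = 36.6190°
a = sin²(Δφ/2) + cos φ₁ cos φ₂ sin²(Δλ/2) = 0.186787
c = 2·arcsin(√a) = 0.893837 rad = 51.2131°
d = R·c = 6370 × 0.893837 = 5693.7 km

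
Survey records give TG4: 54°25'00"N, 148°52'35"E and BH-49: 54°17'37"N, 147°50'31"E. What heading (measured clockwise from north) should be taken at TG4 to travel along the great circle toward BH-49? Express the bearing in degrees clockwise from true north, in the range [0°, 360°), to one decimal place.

258.9°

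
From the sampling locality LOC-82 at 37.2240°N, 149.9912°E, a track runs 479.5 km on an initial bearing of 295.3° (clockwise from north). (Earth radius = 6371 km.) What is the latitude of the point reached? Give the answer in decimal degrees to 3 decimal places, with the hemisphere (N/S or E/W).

δ = d/R = 479.5/6371 = 0.075263 rad
φ₂ = arcsin(sin φ₁ cos δ + cos φ₁ sin δ cos θ)
   = arcsin(0.60493·0.99717 + 0.79628·0.07519·0.42736) = 38.96221°
λ₂ = λ₁ + atan2(sin θ sin δ cos φ₁, cos δ − sin φ₁ sin φ₂) = 144.97561°

38.962°N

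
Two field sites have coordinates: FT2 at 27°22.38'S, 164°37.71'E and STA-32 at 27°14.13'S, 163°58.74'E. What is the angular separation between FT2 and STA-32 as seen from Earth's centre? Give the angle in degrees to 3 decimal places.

0.593°

FT2: φ = -27.37300°, λ = +164.62850°
STA-32: φ = -27.23550°, λ = +163.97900°
Δφ = 0.1375°,  Δλ = -0.6495°
a = sin²(Δφ/2) + cos φ₁ cos φ₂ sin²(Δλ/2) = 0.000027
c = 2·arcsin(√a) = 0.010355 rad = 0.5933°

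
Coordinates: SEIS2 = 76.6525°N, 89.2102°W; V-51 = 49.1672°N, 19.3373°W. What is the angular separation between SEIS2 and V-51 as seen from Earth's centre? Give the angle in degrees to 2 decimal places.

Δφ = -27.4853°,  Δλ = 69.8729°
a = sin²(Δφ/2) + cos φ₁ cos φ₂ sin²(Δλ/2) = 0.105938
c = 2·arcsin(√a) = 0.663041 rad = 37.9894°

37.99°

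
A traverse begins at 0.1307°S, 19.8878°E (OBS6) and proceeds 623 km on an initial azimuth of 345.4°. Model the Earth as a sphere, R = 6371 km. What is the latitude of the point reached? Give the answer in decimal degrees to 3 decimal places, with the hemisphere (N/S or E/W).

δ = d/R = 623/6371 = 0.097787 rad
φ₂ = arcsin(sin φ₁ cos δ + cos φ₁ sin δ cos θ)
   = arcsin(-0.00228·0.99522 + 1.00000·0.09763·0.96771) = 5.29064°
λ₂ = λ₁ + atan2(sin θ sin δ cos φ₁, cos δ − sin φ₁ sin φ₂) = 18.47159°

5.291°N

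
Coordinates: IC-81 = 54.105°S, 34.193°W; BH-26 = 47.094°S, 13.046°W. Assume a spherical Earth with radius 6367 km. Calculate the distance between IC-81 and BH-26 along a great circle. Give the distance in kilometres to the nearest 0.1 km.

Δφ = 7.0110°,  Δλ = 21.1470°
a = sin²(Δφ/2) + cos φ₁ cos φ₂ sin²(Δλ/2) = 0.017179
c = 2·arcsin(√a) = 0.262890 rad = 15.0625°
d = R·c = 6367 × 0.262890 = 1673.8 km

1673.8 km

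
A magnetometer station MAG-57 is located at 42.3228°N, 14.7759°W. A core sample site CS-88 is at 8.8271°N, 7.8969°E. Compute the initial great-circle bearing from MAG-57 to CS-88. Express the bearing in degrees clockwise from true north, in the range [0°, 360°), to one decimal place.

142.7°

Δλ = 22.6728°
y = sin Δλ · cos φ₂ = 0.380903
x = cos φ₁ sin φ₂ − sin φ₁ cos φ₂ cos Δλ = -0.500458
θ = atan2(y, x) = 142.7250° → 142.7250° (mod 360°)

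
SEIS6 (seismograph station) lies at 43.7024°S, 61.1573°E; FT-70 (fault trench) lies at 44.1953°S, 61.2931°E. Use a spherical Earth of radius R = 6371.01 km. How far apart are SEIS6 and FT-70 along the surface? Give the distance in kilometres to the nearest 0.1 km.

Δφ = -0.4929°,  Δλ = 0.1358°
a = sin²(Δφ/2) + cos φ₁ cos φ₂ sin²(Δλ/2) = 0.000019
c = 2·arcsin(√a) = 0.008770 rad = 0.5025°
d = R·c = 6371.01 × 0.008770 = 55.9 km

55.9 km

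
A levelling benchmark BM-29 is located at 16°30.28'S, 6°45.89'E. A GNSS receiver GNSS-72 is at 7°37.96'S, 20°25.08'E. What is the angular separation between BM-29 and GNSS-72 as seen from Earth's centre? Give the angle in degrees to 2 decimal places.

16.02°

BM-29: φ = -16.50467°, λ = +6.76483°
GNSS-72: φ = -7.63267°, λ = +20.41800°
Δφ = 8.8720°,  Δλ = 13.6532°
a = sin²(Δφ/2) + cos φ₁ cos φ₂ sin²(Δλ/2) = 0.019409
c = 2·arcsin(√a) = 0.279541 rad = 16.0165°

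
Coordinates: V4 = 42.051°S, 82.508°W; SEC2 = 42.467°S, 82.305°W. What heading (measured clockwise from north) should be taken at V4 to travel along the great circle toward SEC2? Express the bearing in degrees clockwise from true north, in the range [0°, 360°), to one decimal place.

Δλ = 0.2030°
y = sin Δλ · cos φ₂ = 0.002614
x = cos φ₁ sin φ₂ − sin φ₁ cos φ₂ cos Δλ = -0.007264
θ = atan2(y, x) = 160.2105° → 160.2105° (mod 360°)

160.2°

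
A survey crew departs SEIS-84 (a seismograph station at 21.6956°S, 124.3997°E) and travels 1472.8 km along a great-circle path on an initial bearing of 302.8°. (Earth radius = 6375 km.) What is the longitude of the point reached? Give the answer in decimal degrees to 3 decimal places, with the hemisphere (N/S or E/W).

112.950°E

δ = d/R = 1472.8/6375 = 0.231027 rad
φ₂ = arcsin(sin φ₁ cos δ + cos φ₁ sin δ cos θ)
   = arcsin(-0.36968·0.97343 + 0.92916·0.22898·0.54171) = -14.15828°
λ₂ = λ₁ + atan2(sin θ sin δ cos φ₁, cos δ − sin φ₁ sin φ₂) = 112.95040°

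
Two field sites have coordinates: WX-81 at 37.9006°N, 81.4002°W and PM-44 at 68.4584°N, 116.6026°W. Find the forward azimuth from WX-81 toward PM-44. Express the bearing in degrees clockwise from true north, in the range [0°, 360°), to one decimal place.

338.9°

Δλ = -35.2024°
y = sin Δλ · cos φ₂ = -0.211665
x = cos φ₁ sin φ₂ − sin φ₁ cos φ₂ cos Δλ = 0.549657
θ = atan2(y, x) = -21.0610° → 338.9390° (mod 360°)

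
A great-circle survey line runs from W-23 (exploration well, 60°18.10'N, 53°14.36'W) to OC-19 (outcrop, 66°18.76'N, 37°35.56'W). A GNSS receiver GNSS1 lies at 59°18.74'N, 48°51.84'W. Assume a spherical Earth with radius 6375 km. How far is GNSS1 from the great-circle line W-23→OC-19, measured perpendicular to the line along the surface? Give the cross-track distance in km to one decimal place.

251.6 km

W-23: φ = +60.30167°, λ = -53.23933°
OC-19: φ = +66.31267°, λ = -37.59267°
GNSS1: φ = +59.31233°, λ = -48.86400°
δ₁₃ = central angle W-23→GNSS1 = 0.042097 rad  (haversine)
θ₁₃ = bearing W-23→GNSS1 = 112.307°,  θ₁₂ = bearing W-23→OC-19 = 42.644°
dₓₜ = R·arcsin(sin δ₁₃ · sin(θ₁₃ − θ₁₂)) = 6375·arcsin(0.04208·sin(69.663°)) = 251.632 km
|dₓₜ| = 251.632 km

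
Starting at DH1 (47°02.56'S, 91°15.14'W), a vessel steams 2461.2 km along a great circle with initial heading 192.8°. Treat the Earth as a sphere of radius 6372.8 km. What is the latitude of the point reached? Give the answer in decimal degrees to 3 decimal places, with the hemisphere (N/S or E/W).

DH1: φ = -47.04267°, λ = -91.25233°
δ = d/R = 2461.2/6372.8 = 0.386204 rad
φ₂ = arcsin(sin φ₁ cos δ + cos φ₁ sin δ cos θ)
   = arcsin(-0.73186·0.92635 + 0.68145·0.37667·-0.97515) = -68.16580°
λ₂ = λ₁ + atan2(sin θ sin δ cos φ₁, cos δ − sin φ₁ sin φ₂) = -104.21873°

68.166°S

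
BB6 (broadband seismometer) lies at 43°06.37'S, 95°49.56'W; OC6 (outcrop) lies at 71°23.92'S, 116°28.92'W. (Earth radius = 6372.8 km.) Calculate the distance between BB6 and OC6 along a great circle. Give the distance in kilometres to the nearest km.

BB6: φ = -43.10617°, λ = -95.82600°
OC6: φ = -71.39867°, λ = -116.48200°
Δφ = -28.2925°,  Δλ = -20.6560°
a = sin²(Δφ/2) + cos φ₁ cos φ₂ sin²(Δλ/2) = 0.067216
c = 2·arcsin(√a) = 0.524512 rad = 30.0523°
d = R·c = 6372.8 × 0.524512 = 3342.6 km

3343 km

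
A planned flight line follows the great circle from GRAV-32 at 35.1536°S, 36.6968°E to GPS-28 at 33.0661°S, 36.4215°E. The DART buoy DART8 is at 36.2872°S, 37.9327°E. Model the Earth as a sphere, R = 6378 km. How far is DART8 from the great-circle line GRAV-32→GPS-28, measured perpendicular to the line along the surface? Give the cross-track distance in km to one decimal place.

δ₁₃ = central angle GRAV-32→DART8 = 0.026422 rad  (haversine)
θ₁₃ = bearing GRAV-32→DART8 = 138.846°,  θ₁₂ = bearing GRAV-32→GPS-28 = 353.691°
dₓₜ = R·arcsin(sin δ₁₃ · sin(θ₁₃ − θ₁₂)) = 6378·arcsin(0.02642·sin(-214.845°)) = 96.277 km
|dₓₜ| = 96.277 km

96.3 km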